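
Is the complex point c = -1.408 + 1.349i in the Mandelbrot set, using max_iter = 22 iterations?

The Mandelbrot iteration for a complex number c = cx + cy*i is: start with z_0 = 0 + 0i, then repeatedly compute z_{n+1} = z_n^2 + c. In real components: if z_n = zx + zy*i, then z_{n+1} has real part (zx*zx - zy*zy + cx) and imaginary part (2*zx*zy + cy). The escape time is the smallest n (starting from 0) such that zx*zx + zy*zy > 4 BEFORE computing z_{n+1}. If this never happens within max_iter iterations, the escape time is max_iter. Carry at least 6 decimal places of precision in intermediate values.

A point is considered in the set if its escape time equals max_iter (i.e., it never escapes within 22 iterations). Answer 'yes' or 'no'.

Answer: no

Derivation:
z_0 = 0 + 0i, c = -1.4080 + 1.3490i
Iter 1: z = -1.4080 + 1.3490i, |z|^2 = 3.8023
Iter 2: z = -1.2453 + -2.4498i, |z|^2 = 7.5523
Escaped at iteration 2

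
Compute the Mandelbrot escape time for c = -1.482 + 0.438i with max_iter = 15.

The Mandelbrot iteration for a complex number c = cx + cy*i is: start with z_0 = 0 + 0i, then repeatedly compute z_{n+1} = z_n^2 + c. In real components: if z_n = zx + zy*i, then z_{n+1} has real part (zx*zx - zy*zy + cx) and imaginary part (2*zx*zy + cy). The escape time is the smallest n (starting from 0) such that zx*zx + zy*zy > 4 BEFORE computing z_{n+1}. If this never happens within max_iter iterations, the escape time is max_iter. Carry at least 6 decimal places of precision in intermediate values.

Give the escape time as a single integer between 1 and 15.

Answer: 3

Derivation:
z_0 = 0 + 0i, c = -1.4820 + 0.4380i
Iter 1: z = -1.4820 + 0.4380i, |z|^2 = 2.3882
Iter 2: z = 0.5225 + -0.8602i, |z|^2 = 1.0130
Iter 3: z = -1.9490 + -0.4609i, |z|^2 = 4.0111
Escaped at iteration 3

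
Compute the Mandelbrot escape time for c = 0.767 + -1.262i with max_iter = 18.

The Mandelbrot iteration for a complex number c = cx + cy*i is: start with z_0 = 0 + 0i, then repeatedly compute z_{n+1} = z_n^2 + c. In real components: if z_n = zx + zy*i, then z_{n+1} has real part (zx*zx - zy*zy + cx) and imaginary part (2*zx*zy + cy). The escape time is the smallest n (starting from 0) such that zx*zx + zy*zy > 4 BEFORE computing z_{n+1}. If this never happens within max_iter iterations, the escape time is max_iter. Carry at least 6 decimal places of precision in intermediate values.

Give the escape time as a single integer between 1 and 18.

Answer: 2

Derivation:
z_0 = 0 + 0i, c = 0.7670 + -1.2620i
Iter 1: z = 0.7670 + -1.2620i, |z|^2 = 2.1809
Iter 2: z = -0.2374 + -3.1979i, |z|^2 = 10.2830
Escaped at iteration 2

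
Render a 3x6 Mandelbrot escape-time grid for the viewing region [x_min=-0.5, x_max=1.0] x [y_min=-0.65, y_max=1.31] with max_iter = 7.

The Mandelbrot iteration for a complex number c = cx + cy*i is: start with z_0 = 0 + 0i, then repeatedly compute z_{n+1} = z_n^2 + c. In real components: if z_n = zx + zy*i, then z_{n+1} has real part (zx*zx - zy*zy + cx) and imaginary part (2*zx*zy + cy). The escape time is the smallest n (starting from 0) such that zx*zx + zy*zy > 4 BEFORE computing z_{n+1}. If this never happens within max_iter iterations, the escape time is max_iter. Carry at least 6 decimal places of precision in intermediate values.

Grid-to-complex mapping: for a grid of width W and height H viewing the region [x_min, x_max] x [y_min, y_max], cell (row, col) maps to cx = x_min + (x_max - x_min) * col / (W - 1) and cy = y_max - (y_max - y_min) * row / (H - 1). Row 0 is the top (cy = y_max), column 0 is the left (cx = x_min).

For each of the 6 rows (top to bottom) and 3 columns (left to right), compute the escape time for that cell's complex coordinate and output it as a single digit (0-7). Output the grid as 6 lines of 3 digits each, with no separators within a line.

(row=0, col=0): c = -0.5000 + 1.3100i → escape time 3
(row=0, col=1): c = 0.2500 + 1.3100i → escape time 2
(row=0, col=2): c = 1.0000 + 1.3100i → escape time 2
(row=1, col=0): c = -0.5000 + 0.9180i → escape time 4
(row=1, col=1): c = 0.2500 + 0.9180i → escape time 4
(row=1, col=2): c = 1.0000 + 0.9180i → escape time 2
(row=2, col=0): c = -0.5000 + 0.5260i → escape time 7
(row=2, col=1): c = 0.2500 + 0.5260i → escape time 7
(row=2, col=2): c = 1.0000 + 0.5260i → escape time 2
(row=3, col=0): c = -0.5000 + 0.1340i → escape time 7
(row=3, col=1): c = 0.2500 + 0.1340i → escape time 7
(row=3, col=2): c = 1.0000 + 0.1340i → escape time 2
(row=4, col=0): c = -0.5000 + -0.2580i → escape time 7
(row=4, col=1): c = 0.2500 + -0.2580i → escape time 7
(row=4, col=2): c = 1.0000 + -0.2580i → escape time 2
(row=5, col=0): c = -0.5000 + -0.6500i → escape time 7
(row=5, col=1): c = 0.2500 + -0.6500i → escape time 7
(row=5, col=2): c = 1.0000 + -0.6500i → escape time 2

Answer: 322
442
772
772
772
772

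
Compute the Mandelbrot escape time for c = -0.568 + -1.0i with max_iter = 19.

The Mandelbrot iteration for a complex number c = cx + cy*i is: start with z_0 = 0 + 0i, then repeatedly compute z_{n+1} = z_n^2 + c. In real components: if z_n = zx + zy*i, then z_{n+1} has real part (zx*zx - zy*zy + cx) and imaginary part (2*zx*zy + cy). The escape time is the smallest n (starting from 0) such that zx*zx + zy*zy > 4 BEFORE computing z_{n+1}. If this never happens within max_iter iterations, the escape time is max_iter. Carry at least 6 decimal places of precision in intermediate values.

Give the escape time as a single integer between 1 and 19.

z_0 = 0 + 0i, c = -0.5680 + -1.0000i
Iter 1: z = -0.5680 + -1.0000i, |z|^2 = 1.3226
Iter 2: z = -1.2454 + 0.1360i, |z|^2 = 1.5695
Iter 3: z = 0.9645 + -1.3387i, |z|^2 = 2.7224
Iter 4: z = -1.4300 + -3.5823i, |z|^2 = 14.8782
Escaped at iteration 4

Answer: 4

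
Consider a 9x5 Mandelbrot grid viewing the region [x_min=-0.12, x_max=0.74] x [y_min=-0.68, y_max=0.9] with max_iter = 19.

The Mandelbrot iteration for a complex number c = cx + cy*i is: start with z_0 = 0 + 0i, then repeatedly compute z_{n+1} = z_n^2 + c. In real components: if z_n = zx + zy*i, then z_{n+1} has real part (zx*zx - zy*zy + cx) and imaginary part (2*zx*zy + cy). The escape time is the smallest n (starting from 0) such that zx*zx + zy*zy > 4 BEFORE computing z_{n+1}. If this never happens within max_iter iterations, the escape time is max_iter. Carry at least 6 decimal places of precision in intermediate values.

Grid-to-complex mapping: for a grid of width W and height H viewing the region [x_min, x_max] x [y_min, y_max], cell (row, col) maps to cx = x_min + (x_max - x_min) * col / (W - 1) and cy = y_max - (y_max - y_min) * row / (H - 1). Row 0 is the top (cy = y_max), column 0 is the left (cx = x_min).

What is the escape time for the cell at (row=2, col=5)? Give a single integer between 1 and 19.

z_0 = 0 + 0i, c = 0.4175 + 0.1100i
Iter 1: z = 0.4175 + 0.1100i, |z|^2 = 0.1864
Iter 2: z = 0.5797 + 0.2018i, |z|^2 = 0.3768
Iter 3: z = 0.7128 + 0.3440i, |z|^2 = 0.6265
Iter 4: z = 0.8073 + 0.6005i, |z|^2 = 1.0122
Iter 5: z = 0.7086 + 1.0794i, |z|^2 = 1.6673
Iter 6: z = -0.2456 + 1.6398i, |z|^2 = 2.7492
Iter 7: z = -2.2111 + -0.6954i, |z|^2 = 5.3726
Escaped at iteration 7

Answer: 7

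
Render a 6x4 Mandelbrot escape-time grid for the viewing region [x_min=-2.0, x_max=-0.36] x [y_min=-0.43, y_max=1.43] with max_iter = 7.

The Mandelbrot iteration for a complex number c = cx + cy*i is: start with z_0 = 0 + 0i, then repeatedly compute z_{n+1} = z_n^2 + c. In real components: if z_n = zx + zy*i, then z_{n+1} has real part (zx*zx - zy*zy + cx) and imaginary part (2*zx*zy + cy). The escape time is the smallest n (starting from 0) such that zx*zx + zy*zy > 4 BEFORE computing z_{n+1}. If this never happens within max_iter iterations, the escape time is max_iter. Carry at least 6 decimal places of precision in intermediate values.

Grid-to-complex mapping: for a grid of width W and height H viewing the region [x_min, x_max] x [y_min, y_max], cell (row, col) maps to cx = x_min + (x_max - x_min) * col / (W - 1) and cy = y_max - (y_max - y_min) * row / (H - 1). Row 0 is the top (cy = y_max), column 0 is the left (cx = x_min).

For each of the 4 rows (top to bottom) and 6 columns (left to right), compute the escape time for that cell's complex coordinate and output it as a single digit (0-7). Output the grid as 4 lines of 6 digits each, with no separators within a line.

(row=0, col=0): c = -2.0000 + 1.4300i → escape time 1
(row=0, col=1): c = -1.6720 + 1.4300i → escape time 1
(row=0, col=2): c = -1.3440 + 1.4300i → escape time 2
(row=0, col=3): c = -1.0160 + 1.4300i → escape time 2
(row=0, col=4): c = -0.6880 + 1.4300i → escape time 2
(row=0, col=5): c = -0.3600 + 1.4300i → escape time 2
(row=1, col=0): c = -2.0000 + 0.8100i → escape time 1
(row=1, col=1): c = -1.6720 + 0.8100i → escape time 3
(row=1, col=2): c = -1.3440 + 0.8100i → escape time 3
(row=1, col=3): c = -1.0160 + 0.8100i → escape time 3
(row=1, col=4): c = -0.6880 + 0.8100i → escape time 4
(row=1, col=5): c = -0.3600 + 0.8100i → escape time 6
(row=2, col=0): c = -2.0000 + 0.1900i → escape time 1
(row=2, col=1): c = -1.6720 + 0.1900i → escape time 4
(row=2, col=2): c = -1.3440 + 0.1900i → escape time 7
(row=2, col=3): c = -1.0160 + 0.1900i → escape time 7
(row=2, col=4): c = -0.6880 + 0.1900i → escape time 7
(row=2, col=5): c = -0.3600 + 0.1900i → escape time 7
(row=3, col=0): c = -2.0000 + -0.4300i → escape time 1
(row=3, col=1): c = -1.6720 + -0.4300i → escape time 3
(row=3, col=2): c = -1.3440 + -0.4300i → escape time 5
(row=3, col=3): c = -1.0160 + -0.4300i → escape time 6
(row=3, col=4): c = -0.6880 + -0.4300i → escape time 7
(row=3, col=5): c = -0.3600 + -0.4300i → escape time 7

Answer: 112222
133346
147777
135677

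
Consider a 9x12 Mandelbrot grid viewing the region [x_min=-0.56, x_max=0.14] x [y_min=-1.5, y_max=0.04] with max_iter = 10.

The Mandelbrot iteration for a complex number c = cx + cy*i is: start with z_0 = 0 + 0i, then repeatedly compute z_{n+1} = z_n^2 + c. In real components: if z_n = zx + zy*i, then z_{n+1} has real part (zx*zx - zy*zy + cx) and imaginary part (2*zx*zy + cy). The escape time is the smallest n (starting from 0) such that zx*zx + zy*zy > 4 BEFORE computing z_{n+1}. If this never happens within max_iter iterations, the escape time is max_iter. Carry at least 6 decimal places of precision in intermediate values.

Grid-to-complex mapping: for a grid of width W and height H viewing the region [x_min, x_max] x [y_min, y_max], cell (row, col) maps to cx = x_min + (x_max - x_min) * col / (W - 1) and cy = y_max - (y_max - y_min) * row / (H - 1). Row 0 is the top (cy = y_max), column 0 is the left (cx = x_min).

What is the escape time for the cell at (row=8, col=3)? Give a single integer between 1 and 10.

z_0 = 0 + 0i, c = -0.2975 + -1.0800i
Iter 1: z = -0.2975 + -1.0800i, |z|^2 = 1.2549
Iter 2: z = -1.3754 + -0.4374i, |z|^2 = 2.0830
Iter 3: z = 1.4029 + 0.1232i, |z|^2 = 1.9833
Iter 4: z = 1.6554 + -0.7343i, |z|^2 = 3.2797
Iter 5: z = 1.9037 + -3.5113i, |z|^2 = 15.9531
Escaped at iteration 5

Answer: 5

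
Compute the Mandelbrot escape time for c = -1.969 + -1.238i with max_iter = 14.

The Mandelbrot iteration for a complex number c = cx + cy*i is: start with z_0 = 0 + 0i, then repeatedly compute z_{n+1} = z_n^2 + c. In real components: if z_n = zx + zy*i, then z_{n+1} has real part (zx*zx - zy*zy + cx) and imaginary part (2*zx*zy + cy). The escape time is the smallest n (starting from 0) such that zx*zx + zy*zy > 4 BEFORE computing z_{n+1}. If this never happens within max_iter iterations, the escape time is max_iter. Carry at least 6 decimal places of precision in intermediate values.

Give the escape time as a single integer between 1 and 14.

z_0 = 0 + 0i, c = -1.9690 + -1.2380i
Iter 1: z = -1.9690 + -1.2380i, |z|^2 = 5.4096
Escaped at iteration 1

Answer: 1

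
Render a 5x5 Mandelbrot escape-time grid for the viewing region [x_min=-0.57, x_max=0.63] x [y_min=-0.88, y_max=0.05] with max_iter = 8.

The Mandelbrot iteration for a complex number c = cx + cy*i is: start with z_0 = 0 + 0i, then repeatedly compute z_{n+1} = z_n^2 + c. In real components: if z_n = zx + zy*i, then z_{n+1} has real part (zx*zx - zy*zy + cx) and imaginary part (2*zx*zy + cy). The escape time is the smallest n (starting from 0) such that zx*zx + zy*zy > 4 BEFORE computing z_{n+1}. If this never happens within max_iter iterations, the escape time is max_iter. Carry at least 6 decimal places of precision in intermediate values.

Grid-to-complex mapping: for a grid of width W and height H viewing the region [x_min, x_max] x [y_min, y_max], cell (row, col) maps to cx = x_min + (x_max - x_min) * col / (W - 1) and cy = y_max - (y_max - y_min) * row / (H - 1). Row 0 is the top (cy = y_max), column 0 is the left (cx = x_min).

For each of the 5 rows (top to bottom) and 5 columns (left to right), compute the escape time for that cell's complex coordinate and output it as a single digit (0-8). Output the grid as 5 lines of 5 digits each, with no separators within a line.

(row=0, col=0): c = -0.5700 + 0.0500i → escape time 8
(row=0, col=1): c = -0.2700 + 0.0500i → escape time 8
(row=0, col=2): c = 0.0300 + 0.0500i → escape time 8
(row=0, col=3): c = 0.3300 + 0.0500i → escape time 8
(row=0, col=4): c = 0.6300 + 0.0500i → escape time 4
(row=1, col=0): c = -0.5700 + -0.1825i → escape time 8
(row=1, col=1): c = -0.2700 + -0.1825i → escape time 8
(row=1, col=2): c = 0.0300 + -0.1825i → escape time 8
(row=1, col=3): c = 0.3300 + -0.1825i → escape time 8
(row=1, col=4): c = 0.6300 + -0.1825i → escape time 4
(row=2, col=0): c = -0.5700 + -0.4150i → escape time 8
(row=2, col=1): c = -0.2700 + -0.4150i → escape time 8
(row=2, col=2): c = 0.0300 + -0.4150i → escape time 8
(row=2, col=3): c = 0.3300 + -0.4150i → escape time 8
(row=2, col=4): c = 0.6300 + -0.4150i → escape time 3
(row=3, col=0): c = -0.5700 + -0.6475i → escape time 8
(row=3, col=1): c = -0.2700 + -0.6475i → escape time 8
(row=3, col=2): c = 0.0300 + -0.6475i → escape time 8
(row=3, col=3): c = 0.3300 + -0.6475i → escape time 8
(row=3, col=4): c = 0.6300 + -0.6475i → escape time 3
(row=4, col=0): c = -0.5700 + -0.8800i → escape time 4
(row=4, col=1): c = -0.2700 + -0.8800i → escape time 8
(row=4, col=2): c = 0.0300 + -0.8800i → escape time 7
(row=4, col=3): c = 0.3300 + -0.8800i → escape time 4
(row=4, col=4): c = 0.6300 + -0.8800i → escape time 2

Answer: 88884
88884
88883
88883
48742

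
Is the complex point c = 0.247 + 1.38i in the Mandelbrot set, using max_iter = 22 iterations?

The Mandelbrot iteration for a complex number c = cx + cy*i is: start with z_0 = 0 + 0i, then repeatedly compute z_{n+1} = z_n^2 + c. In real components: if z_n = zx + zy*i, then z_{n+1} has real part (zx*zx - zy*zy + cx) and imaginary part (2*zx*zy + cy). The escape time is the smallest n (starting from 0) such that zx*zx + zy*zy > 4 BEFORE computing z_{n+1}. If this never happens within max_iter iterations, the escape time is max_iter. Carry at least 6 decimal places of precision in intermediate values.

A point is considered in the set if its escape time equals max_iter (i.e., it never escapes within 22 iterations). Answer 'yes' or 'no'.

z_0 = 0 + 0i, c = 0.2470 + 1.3800i
Iter 1: z = 0.2470 + 1.3800i, |z|^2 = 1.9654
Iter 2: z = -1.5964 + 2.0617i, |z|^2 = 6.7992
Escaped at iteration 2

Answer: no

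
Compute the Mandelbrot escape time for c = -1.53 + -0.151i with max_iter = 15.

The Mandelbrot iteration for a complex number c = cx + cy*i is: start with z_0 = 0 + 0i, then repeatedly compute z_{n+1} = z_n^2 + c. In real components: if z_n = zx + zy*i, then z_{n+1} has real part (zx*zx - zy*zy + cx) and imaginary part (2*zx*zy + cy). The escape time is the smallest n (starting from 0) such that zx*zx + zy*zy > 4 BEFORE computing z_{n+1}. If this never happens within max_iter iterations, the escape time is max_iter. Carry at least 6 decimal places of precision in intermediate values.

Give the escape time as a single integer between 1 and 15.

Answer: 5

Derivation:
z_0 = 0 + 0i, c = -1.5300 + -0.1510i
Iter 1: z = -1.5300 + -0.1510i, |z|^2 = 2.3637
Iter 2: z = 0.7881 + 0.3111i, |z|^2 = 0.7179
Iter 3: z = -1.0057 + 0.3393i, |z|^2 = 1.1265
Iter 4: z = -0.6338 + -0.8334i, |z|^2 = 1.0963
Iter 5: z = -1.8229 + 0.9054i, |z|^2 = 4.1428
Escaped at iteration 5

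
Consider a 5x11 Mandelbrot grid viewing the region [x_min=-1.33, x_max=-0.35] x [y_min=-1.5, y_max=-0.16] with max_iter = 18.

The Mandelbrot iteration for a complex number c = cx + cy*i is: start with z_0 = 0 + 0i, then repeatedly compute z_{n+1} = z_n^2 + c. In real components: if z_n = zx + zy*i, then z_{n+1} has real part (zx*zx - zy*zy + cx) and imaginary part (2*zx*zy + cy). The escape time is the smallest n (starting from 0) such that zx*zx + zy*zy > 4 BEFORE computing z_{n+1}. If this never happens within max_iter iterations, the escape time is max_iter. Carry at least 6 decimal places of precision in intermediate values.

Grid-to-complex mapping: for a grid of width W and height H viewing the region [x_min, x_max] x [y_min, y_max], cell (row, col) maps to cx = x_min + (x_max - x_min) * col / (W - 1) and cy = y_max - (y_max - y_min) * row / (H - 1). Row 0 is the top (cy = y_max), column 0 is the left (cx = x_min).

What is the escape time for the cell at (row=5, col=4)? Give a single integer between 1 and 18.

Answer: 6

Derivation:
z_0 = 0 + 0i, c = -0.3500 + -0.8300i
Iter 1: z = -0.3500 + -0.8300i, |z|^2 = 0.8114
Iter 2: z = -0.9164 + -0.2490i, |z|^2 = 0.9018
Iter 3: z = 0.4278 + -0.3736i, |z|^2 = 0.3226
Iter 4: z = -0.3066 + -1.1497i, |z|^2 = 1.4157
Iter 5: z = -1.5777 + -0.1250i, |z|^2 = 2.5049
Iter 6: z = 2.1236 + -0.4355i, |z|^2 = 4.6995
Escaped at iteration 6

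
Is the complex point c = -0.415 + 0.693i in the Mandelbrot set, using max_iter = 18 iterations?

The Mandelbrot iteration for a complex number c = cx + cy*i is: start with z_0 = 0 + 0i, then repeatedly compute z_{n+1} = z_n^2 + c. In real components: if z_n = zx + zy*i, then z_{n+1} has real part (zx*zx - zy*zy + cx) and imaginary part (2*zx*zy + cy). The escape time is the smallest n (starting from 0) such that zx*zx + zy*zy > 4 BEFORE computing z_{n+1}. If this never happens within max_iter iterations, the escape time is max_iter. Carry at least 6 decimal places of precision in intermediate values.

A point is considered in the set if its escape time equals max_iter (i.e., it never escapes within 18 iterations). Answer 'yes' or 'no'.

Answer: no

Derivation:
z_0 = 0 + 0i, c = -0.4150 + 0.6930i
Iter 1: z = -0.4150 + 0.6930i, |z|^2 = 0.6525
Iter 2: z = -0.7230 + 0.1178i, |z|^2 = 0.5366
Iter 3: z = 0.0939 + 0.5226i, |z|^2 = 0.2820
Iter 4: z = -0.6793 + 0.7911i, |z|^2 = 1.0874
Iter 5: z = -0.5794 + -0.3819i, |z|^2 = 0.4815
Iter 6: z = -0.2251 + 1.1355i, |z|^2 = 1.3401
Iter 7: z = -1.6538 + 0.1817i, |z|^2 = 2.7679
Iter 8: z = 2.2869 + 0.0921i, |z|^2 = 5.2385
Escaped at iteration 8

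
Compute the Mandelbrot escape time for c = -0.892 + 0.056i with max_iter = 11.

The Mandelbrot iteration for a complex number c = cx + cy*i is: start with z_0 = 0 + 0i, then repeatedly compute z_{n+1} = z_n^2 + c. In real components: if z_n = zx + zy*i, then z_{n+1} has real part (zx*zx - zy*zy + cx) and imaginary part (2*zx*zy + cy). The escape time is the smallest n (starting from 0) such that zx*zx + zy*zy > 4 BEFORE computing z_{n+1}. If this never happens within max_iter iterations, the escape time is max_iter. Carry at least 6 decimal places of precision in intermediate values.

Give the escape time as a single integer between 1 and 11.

z_0 = 0 + 0i, c = -0.8920 + 0.0560i
Iter 1: z = -0.8920 + 0.0560i, |z|^2 = 0.7988
Iter 2: z = -0.0995 + -0.0439i, |z|^2 = 0.0118
Iter 3: z = -0.8840 + 0.0647i, |z|^2 = 0.7857
Iter 4: z = -0.1147 + -0.0585i, |z|^2 = 0.0166
Iter 5: z = -0.8823 + 0.0694i, |z|^2 = 0.7832
Iter 6: z = -0.1184 + -0.0665i, |z|^2 = 0.0184
Iter 7: z = -0.8824 + 0.0717i, |z|^2 = 0.7838
Iter 8: z = -0.1185 + -0.0706i, |z|^2 = 0.0190
Iter 9: z = -0.8829 + 0.0727i, |z|^2 = 0.7849
Iter 10: z = -0.1177 + -0.0724i, |z|^2 = 0.0191

Answer: 11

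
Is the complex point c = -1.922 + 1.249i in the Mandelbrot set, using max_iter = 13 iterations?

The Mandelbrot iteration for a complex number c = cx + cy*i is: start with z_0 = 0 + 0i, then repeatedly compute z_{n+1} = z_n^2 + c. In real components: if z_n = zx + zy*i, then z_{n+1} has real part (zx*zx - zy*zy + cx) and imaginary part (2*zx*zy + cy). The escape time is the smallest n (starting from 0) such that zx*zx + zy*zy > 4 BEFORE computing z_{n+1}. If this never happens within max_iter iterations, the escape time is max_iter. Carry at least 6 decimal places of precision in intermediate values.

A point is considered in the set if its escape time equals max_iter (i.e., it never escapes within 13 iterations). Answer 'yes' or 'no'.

z_0 = 0 + 0i, c = -1.9220 + 1.2490i
Iter 1: z = -1.9220 + 1.2490i, |z|^2 = 5.2541
Escaped at iteration 1

Answer: no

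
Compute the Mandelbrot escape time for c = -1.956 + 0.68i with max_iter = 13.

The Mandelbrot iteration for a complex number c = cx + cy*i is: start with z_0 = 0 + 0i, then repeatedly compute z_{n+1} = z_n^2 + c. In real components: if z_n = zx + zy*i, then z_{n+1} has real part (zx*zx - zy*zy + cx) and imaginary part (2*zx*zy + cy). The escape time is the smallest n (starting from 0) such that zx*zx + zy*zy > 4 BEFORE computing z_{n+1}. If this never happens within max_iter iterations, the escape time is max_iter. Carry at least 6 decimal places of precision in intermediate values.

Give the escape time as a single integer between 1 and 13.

Answer: 1

Derivation:
z_0 = 0 + 0i, c = -1.9560 + 0.6800i
Iter 1: z = -1.9560 + 0.6800i, |z|^2 = 4.2883
Escaped at iteration 1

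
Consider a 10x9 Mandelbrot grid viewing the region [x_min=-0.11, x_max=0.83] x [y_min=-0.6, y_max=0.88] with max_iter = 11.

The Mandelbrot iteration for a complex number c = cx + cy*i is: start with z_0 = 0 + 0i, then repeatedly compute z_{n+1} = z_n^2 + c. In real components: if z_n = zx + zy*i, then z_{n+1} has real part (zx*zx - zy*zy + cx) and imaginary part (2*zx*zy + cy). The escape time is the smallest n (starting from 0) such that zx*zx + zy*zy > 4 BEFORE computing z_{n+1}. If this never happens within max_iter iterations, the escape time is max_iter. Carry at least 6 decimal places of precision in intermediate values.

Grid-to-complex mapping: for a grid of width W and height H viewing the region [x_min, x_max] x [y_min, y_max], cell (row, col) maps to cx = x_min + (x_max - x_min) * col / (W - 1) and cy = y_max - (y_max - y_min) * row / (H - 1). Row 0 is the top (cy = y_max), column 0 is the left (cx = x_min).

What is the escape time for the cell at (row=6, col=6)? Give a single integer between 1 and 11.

Answer: 5

Derivation:
z_0 = 0 + 0i, c = 0.5167 + -0.2300i
Iter 1: z = 0.5167 + -0.2300i, |z|^2 = 0.3198
Iter 2: z = 0.7307 + -0.4677i, |z|^2 = 0.7527
Iter 3: z = 0.8319 + -0.9135i, |z|^2 = 1.5265
Iter 4: z = 0.3743 + -1.7498i, |z|^2 = 3.2019
Iter 5: z = -2.4050 + -1.5399i, |z|^2 = 8.1555
Escaped at iteration 5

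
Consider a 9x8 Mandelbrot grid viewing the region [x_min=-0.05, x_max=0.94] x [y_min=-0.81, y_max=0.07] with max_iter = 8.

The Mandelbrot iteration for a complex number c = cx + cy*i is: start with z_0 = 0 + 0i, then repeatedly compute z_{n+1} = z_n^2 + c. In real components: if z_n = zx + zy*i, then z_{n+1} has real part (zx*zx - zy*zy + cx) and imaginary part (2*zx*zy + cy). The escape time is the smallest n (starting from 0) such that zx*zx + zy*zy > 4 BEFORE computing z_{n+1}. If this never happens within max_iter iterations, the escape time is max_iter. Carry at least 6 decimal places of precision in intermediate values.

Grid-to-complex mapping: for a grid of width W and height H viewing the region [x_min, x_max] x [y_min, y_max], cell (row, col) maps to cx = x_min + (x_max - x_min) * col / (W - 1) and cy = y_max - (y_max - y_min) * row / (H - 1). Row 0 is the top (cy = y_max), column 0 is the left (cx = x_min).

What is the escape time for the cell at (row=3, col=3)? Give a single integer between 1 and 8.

Answer: 8

Derivation:
z_0 = 0 + 0i, c = 0.3212 + -0.3071i
Iter 1: z = 0.3212 + -0.3071i, |z|^2 = 0.1975
Iter 2: z = 0.3301 + -0.5045i, |z|^2 = 0.3635
Iter 3: z = 0.1757 + -0.6402i, |z|^2 = 0.4408
Iter 4: z = -0.0577 + -0.5321i, |z|^2 = 0.2865
Iter 5: z = 0.0414 + -0.2457i, |z|^2 = 0.0621
Iter 6: z = 0.2626 + -0.3275i, |z|^2 = 0.1762
Iter 7: z = 0.2830 + -0.4791i, |z|^2 = 0.3096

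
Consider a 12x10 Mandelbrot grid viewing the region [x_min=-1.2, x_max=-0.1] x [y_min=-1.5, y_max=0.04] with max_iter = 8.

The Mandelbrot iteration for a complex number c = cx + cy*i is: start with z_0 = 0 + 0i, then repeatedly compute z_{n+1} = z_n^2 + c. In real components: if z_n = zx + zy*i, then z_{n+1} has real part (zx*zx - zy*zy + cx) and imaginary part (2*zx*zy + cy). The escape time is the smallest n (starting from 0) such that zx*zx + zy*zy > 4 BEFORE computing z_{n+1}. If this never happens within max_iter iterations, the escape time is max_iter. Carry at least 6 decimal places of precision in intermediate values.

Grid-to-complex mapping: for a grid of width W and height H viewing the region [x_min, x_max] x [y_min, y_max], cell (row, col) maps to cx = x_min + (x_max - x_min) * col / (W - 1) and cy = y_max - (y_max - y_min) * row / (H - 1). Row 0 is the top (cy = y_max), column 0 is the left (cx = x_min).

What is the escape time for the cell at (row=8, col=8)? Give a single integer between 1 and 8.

z_0 = 0 + 0i, c = -0.4000 + -1.3289i
Iter 1: z = -0.4000 + -1.3289i, |z|^2 = 1.9259
Iter 2: z = -2.0059 + -0.2658i, |z|^2 = 4.0945
Escaped at iteration 2

Answer: 2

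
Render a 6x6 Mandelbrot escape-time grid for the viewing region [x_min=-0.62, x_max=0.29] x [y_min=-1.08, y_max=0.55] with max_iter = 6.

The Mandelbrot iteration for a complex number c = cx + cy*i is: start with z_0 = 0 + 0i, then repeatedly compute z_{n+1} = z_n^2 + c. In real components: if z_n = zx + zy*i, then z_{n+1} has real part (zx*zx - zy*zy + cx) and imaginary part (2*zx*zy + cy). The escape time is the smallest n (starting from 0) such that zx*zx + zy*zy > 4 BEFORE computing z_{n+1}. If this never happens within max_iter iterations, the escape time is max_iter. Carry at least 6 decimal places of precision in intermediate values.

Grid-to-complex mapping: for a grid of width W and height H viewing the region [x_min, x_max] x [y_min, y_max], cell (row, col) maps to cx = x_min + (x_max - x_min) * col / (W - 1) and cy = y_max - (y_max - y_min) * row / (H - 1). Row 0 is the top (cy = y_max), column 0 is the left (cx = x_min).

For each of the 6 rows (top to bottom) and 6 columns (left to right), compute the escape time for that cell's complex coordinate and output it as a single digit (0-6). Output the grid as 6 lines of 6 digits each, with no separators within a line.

(row=0, col=0): c = -0.6200 + 0.5500i → escape time 6
(row=0, col=1): c = -0.4380 + 0.5500i → escape time 6
(row=0, col=2): c = -0.2560 + 0.5500i → escape time 6
(row=0, col=3): c = -0.0740 + 0.5500i → escape time 6
(row=0, col=4): c = 0.1080 + 0.5500i → escape time 6
(row=0, col=5): c = 0.2900 + 0.5500i → escape time 6
(row=1, col=0): c = -0.6200 + 0.2240i → escape time 6
(row=1, col=1): c = -0.4380 + 0.2240i → escape time 6
(row=1, col=2): c = -0.2560 + 0.2240i → escape time 6
(row=1, col=3): c = -0.0740 + 0.2240i → escape time 6
(row=1, col=4): c = 0.1080 + 0.2240i → escape time 6
(row=1, col=5): c = 0.2900 + 0.2240i → escape time 6
(row=2, col=0): c = -0.6200 + -0.1020i → escape time 6
(row=2, col=1): c = -0.4380 + -0.1020i → escape time 6
(row=2, col=2): c = -0.2560 + -0.1020i → escape time 6
(row=2, col=3): c = -0.0740 + -0.1020i → escape time 6
(row=2, col=4): c = 0.1080 + -0.1020i → escape time 6
(row=2, col=5): c = 0.2900 + -0.1020i → escape time 6
(row=3, col=0): c = -0.6200 + -0.4280i → escape time 6
(row=3, col=1): c = -0.4380 + -0.4280i → escape time 6
(row=3, col=2): c = -0.2560 + -0.4280i → escape time 6
(row=3, col=3): c = -0.0740 + -0.4280i → escape time 6
(row=3, col=4): c = 0.1080 + -0.4280i → escape time 6
(row=3, col=5): c = 0.2900 + -0.4280i → escape time 6
(row=4, col=0): c = -0.6200 + -0.7540i → escape time 5
(row=4, col=1): c = -0.4380 + -0.7540i → escape time 6
(row=4, col=2): c = -0.2560 + -0.7540i → escape time 6
(row=4, col=3): c = -0.0740 + -0.7540i → escape time 6
(row=4, col=4): c = 0.1080 + -0.7540i → escape time 6
(row=4, col=5): c = 0.2900 + -0.7540i → escape time 5
(row=5, col=0): c = -0.6200 + -1.0800i → escape time 3
(row=5, col=1): c = -0.4380 + -1.0800i → escape time 4
(row=5, col=2): c = -0.2560 + -1.0800i → escape time 5
(row=5, col=3): c = -0.0740 + -1.0800i → escape time 5
(row=5, col=4): c = 0.1080 + -1.0800i → escape time 4
(row=5, col=5): c = 0.2900 + -1.0800i → escape time 3

Answer: 666666
666666
666666
666666
566665
345543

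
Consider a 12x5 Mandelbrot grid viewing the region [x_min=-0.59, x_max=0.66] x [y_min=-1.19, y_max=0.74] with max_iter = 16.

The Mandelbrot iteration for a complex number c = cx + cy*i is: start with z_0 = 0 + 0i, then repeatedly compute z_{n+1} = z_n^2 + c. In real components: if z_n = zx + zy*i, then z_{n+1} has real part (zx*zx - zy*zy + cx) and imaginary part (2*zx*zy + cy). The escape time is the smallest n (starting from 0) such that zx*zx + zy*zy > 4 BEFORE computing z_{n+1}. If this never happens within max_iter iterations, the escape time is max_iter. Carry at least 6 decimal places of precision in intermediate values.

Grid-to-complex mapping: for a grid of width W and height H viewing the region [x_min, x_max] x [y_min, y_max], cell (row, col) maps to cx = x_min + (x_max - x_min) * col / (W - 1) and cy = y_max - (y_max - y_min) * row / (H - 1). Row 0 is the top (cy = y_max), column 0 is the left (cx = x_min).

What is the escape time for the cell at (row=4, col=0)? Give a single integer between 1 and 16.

z_0 = 0 + 0i, c = -0.5900 + -1.1900i
Iter 1: z = -0.5900 + -1.1900i, |z|^2 = 1.7642
Iter 2: z = -1.6580 + 0.2142i, |z|^2 = 2.7948
Iter 3: z = 2.1131 + -1.9003i, |z|^2 = 8.0762
Escaped at iteration 3

Answer: 3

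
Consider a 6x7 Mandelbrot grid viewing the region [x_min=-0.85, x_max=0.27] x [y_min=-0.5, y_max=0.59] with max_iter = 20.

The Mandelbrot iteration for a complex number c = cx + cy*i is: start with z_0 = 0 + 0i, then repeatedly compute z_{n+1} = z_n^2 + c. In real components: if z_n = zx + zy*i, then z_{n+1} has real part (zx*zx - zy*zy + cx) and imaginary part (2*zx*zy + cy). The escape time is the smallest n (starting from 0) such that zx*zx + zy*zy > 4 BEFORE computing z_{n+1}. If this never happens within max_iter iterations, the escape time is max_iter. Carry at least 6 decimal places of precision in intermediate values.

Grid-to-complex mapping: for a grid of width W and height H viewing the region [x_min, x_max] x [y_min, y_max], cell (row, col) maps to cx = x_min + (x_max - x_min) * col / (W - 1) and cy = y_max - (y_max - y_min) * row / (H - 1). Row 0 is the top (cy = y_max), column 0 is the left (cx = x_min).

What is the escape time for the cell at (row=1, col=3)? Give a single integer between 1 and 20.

z_0 = 0 + 0i, c = -0.1780 + 0.4083i
Iter 1: z = -0.1780 + 0.4083i, |z|^2 = 0.1984
Iter 2: z = -0.3131 + 0.2630i, |z|^2 = 0.1672
Iter 3: z = -0.1491 + 0.2437i, |z|^2 = 0.0816
Iter 4: z = -0.2151 + 0.3356i, |z|^2 = 0.1589
Iter 5: z = -0.2444 + 0.2639i, |z|^2 = 0.1294
Iter 6: z = -0.1879 + 0.2793i, |z|^2 = 0.1134
Iter 7: z = -0.2207 + 0.3033i, |z|^2 = 0.1407
Iter 8: z = -0.2213 + 0.2744i, |z|^2 = 0.1243
Iter 9: z = -0.2043 + 0.2869i, |z|^2 = 0.1241
Iter 10: z = -0.2185 + 0.2911i, |z|^2 = 0.1325
Iter 11: z = -0.2150 + 0.2811i, |z|^2 = 0.1252
Iter 12: z = -0.2108 + 0.2875i, |z|^2 = 0.1271
Iter 13: z = -0.2162 + 0.2871i, |z|^2 = 0.1292
Iter 14: z = -0.2137 + 0.2842i, |z|^2 = 0.1264
Iter 15: z = -0.2131 + 0.2869i, |z|^2 = 0.1277
Iter 16: z = -0.2149 + 0.2861i, |z|^2 = 0.1280
Iter 17: z = -0.2137 + 0.2854i, |z|^2 = 0.1271
Iter 18: z = -0.2138 + 0.2864i, |z|^2 = 0.1277
Iter 19: z = -0.2143 + 0.2859i, |z|^2 = 0.1277

Answer: 20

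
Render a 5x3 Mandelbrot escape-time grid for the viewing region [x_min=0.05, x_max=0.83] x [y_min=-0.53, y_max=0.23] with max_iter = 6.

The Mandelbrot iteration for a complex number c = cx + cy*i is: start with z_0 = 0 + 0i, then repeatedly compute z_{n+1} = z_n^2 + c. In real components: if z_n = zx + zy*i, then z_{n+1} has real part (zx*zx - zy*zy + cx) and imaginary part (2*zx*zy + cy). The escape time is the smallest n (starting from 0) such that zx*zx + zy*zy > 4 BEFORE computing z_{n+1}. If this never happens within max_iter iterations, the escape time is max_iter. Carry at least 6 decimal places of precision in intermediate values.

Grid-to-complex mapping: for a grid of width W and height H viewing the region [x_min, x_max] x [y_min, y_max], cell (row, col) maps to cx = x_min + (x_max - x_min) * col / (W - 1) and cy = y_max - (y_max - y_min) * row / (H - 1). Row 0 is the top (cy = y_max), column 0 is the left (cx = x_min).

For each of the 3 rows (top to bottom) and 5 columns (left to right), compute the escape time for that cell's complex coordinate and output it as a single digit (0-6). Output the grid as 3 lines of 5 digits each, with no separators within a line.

Answer: 66643
66643
66633

Derivation:
(row=0, col=0): c = 0.0500 + 0.2300i → escape time 6
(row=0, col=1): c = 0.2450 + 0.2300i → escape time 6
(row=0, col=2): c = 0.4400 + 0.2300i → escape time 6
(row=0, col=3): c = 0.6350 + 0.2300i → escape time 4
(row=0, col=4): c = 0.8300 + 0.2300i → escape time 3
(row=1, col=0): c = 0.0500 + -0.1500i → escape time 6
(row=1, col=1): c = 0.2450 + -0.1500i → escape time 6
(row=1, col=2): c = 0.4400 + -0.1500i → escape time 6
(row=1, col=3): c = 0.6350 + -0.1500i → escape time 4
(row=1, col=4): c = 0.8300 + -0.1500i → escape time 3
(row=2, col=0): c = 0.0500 + -0.5300i → escape time 6
(row=2, col=1): c = 0.2450 + -0.5300i → escape time 6
(row=2, col=2): c = 0.4400 + -0.5300i → escape time 6
(row=2, col=3): c = 0.6350 + -0.5300i → escape time 3
(row=2, col=4): c = 0.8300 + -0.5300i → escape time 3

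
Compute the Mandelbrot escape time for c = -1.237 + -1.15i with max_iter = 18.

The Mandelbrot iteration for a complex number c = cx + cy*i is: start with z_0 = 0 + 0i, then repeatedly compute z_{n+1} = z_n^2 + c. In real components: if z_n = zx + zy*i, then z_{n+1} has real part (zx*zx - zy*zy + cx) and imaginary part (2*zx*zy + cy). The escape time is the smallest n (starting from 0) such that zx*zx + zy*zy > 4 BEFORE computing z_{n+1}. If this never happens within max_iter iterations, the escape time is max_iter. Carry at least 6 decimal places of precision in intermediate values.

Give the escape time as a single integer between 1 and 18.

z_0 = 0 + 0i, c = -1.2370 + -1.1500i
Iter 1: z = -1.2370 + -1.1500i, |z|^2 = 2.8527
Iter 2: z = -1.0293 + 1.6951i, |z|^2 = 3.9329
Iter 3: z = -3.0508 + -4.6396i, |z|^2 = 30.8339
Escaped at iteration 3

Answer: 3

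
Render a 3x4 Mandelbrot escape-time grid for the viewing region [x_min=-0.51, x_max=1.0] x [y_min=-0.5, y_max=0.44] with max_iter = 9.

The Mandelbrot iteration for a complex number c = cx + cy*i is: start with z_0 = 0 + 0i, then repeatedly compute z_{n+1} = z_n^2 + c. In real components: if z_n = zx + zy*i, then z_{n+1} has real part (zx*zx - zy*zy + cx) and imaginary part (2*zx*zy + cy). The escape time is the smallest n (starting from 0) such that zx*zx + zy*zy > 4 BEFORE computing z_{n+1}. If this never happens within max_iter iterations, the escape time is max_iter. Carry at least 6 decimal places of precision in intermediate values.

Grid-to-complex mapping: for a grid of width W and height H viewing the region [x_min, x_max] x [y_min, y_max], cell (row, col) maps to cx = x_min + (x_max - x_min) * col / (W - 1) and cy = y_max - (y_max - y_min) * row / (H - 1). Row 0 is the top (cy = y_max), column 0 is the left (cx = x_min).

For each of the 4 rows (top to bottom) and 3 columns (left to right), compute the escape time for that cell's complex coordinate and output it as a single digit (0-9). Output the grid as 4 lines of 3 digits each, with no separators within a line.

Answer: 992
992
992
992

Derivation:
(row=0, col=0): c = -0.5100 + 0.4400i → escape time 9
(row=0, col=1): c = 0.2450 + 0.4400i → escape time 9
(row=0, col=2): c = 1.0000 + 0.4400i → escape time 2
(row=1, col=0): c = -0.5100 + 0.1267i → escape time 9
(row=1, col=1): c = 0.2450 + 0.1267i → escape time 9
(row=1, col=2): c = 1.0000 + 0.1267i → escape time 2
(row=2, col=0): c = -0.5100 + -0.1867i → escape time 9
(row=2, col=1): c = 0.2450 + -0.1867i → escape time 9
(row=2, col=2): c = 1.0000 + -0.1867i → escape time 2
(row=3, col=0): c = -0.5100 + -0.5000i → escape time 9
(row=3, col=1): c = 0.2450 + -0.5000i → escape time 9
(row=3, col=2): c = 1.0000 + -0.5000i → escape time 2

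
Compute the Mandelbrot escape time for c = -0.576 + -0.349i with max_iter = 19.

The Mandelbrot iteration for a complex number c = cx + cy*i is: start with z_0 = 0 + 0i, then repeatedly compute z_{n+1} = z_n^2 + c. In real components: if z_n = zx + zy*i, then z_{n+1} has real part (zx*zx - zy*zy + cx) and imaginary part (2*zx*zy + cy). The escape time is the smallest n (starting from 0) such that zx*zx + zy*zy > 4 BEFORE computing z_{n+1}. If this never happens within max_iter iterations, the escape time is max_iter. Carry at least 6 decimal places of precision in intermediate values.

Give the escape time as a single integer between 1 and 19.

z_0 = 0 + 0i, c = -0.5760 + -0.3490i
Iter 1: z = -0.5760 + -0.3490i, |z|^2 = 0.4536
Iter 2: z = -0.3660 + 0.0530i, |z|^2 = 0.1368
Iter 3: z = -0.4448 + -0.3878i, |z|^2 = 0.3483
Iter 4: z = -0.5285 + -0.0040i, |z|^2 = 0.2794
Iter 5: z = -0.2967 + -0.3448i, |z|^2 = 0.2069
Iter 6: z = -0.6069 + -0.1444i, |z|^2 = 0.3892
Iter 7: z = -0.2285 + -0.1737i, |z|^2 = 0.0824
Iter 8: z = -0.5540 + -0.2696i, |z|^2 = 0.3795
Iter 9: z = -0.3418 + -0.0503i, |z|^2 = 0.1194
Iter 10: z = -0.4617 + -0.3146i, |z|^2 = 0.3121
Iter 11: z = -0.4618 + -0.0585i, |z|^2 = 0.2167
Iter 12: z = -0.3661 + -0.2950i, |z|^2 = 0.2211
Iter 13: z = -0.5289 + -0.1330i, |z|^2 = 0.2975
Iter 14: z = -0.3139 + -0.2083i, |z|^2 = 0.1419
Iter 15: z = -0.5209 + -0.2182i, |z|^2 = 0.3189
Iter 16: z = -0.3523 + -0.1217i, |z|^2 = 0.1389
Iter 17: z = -0.4667 + -0.2633i, |z|^2 = 0.2871
Iter 18: z = -0.4275 + -0.1033i, |z|^2 = 0.1934

Answer: 19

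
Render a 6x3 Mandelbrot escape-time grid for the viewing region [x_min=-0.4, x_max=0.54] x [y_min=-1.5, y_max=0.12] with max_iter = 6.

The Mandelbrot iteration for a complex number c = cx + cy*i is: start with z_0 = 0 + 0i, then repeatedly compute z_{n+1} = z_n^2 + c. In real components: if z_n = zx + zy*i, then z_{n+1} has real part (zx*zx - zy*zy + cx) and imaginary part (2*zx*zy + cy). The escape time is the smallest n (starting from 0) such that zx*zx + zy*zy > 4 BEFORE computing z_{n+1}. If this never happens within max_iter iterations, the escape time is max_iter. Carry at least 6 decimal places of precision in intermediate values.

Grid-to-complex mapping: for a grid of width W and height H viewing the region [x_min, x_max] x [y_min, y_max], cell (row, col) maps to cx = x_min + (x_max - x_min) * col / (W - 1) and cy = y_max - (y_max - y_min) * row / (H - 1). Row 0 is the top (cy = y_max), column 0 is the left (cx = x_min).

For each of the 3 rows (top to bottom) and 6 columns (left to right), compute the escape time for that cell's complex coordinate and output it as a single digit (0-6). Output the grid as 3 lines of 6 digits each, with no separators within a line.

(row=0, col=0): c = -0.4000 + 0.1200i → escape time 6
(row=0, col=1): c = -0.2120 + 0.1200i → escape time 6
(row=0, col=2): c = -0.0240 + 0.1200i → escape time 6
(row=0, col=3): c = 0.1640 + 0.1200i → escape time 6
(row=0, col=4): c = 0.3520 + 0.1200i → escape time 6
(row=0, col=5): c = 0.5400 + 0.1200i → escape time 4
(row=1, col=0): c = -0.4000 + -0.6900i → escape time 6
(row=1, col=1): c = -0.2120 + -0.6900i → escape time 6
(row=1, col=2): c = -0.0240 + -0.6900i → escape time 6
(row=1, col=3): c = 0.1640 + -0.6900i → escape time 6
(row=1, col=4): c = 0.3520 + -0.6900i → escape time 6
(row=1, col=5): c = 0.5400 + -0.6900i → escape time 3
(row=2, col=0): c = -0.4000 + -1.5000i → escape time 2
(row=2, col=1): c = -0.2120 + -1.5000i → escape time 2
(row=2, col=2): c = -0.0240 + -1.5000i → escape time 2
(row=2, col=3): c = 0.1640 + -1.5000i → escape time 2
(row=2, col=4): c = 0.3520 + -1.5000i → escape time 2
(row=2, col=5): c = 0.5400 + -1.5000i → escape time 2

Answer: 666664
666663
222222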